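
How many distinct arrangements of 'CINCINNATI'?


Letters: 10, freq: {'C': 2, 'I': 3, 'N': 3, 'A': 1, 'T': 1}
10!/(2!×3!×3!×1!×1!) = 3628800/72 = 50400

50400


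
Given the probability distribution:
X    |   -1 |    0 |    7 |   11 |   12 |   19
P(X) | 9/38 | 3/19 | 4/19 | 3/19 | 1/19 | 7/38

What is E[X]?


E[X] = Σ x·P(X=x)
= (-1)×(9/38) + (0)×(3/19) + (7)×(4/19) + (11)×(3/19) + (12)×(1/19) + (19)×(7/38)
= 135/19

E[X] = 135/19


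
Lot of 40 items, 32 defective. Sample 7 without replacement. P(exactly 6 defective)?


Hypergeometric: C(32,6)×C(8,1)/C(40,7)
= 906192×8/18643560 = 302064/776815

P(X=6) = 302064/776815 ≈ 38.88%


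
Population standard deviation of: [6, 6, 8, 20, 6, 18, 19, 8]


Mean = 91/8
  (6-91/8)²=1849/64
  (6-91/8)²=1849/64
  (8-91/8)²=729/64
  (20-91/8)²=4761/64
  (6-91/8)²=1849/64
  (18-91/8)²=2809/64
  (19-91/8)²=3721/64
  (8-91/8)²=729/64
Σ(x-μ)² = 2287/8
σ² = (2287/8)/8 = 2287/64

σ = √(2287/64) ≈ 5.9778


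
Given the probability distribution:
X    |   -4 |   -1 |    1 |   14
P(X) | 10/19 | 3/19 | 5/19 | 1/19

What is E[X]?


E[X] = Σ x·P(X=x)
= (-4)×(10/19) + (-1)×(3/19) + (1)×(5/19) + (14)×(1/19)
= -24/19

E[X] = -24/19


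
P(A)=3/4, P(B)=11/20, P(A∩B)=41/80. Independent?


P(A)×P(B) = 33/80
P(A∩B) = 41/80
Not equal → NOT independent

No, not independent


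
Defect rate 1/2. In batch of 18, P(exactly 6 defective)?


Binomial: P(X=6) = C(18,6)×p^6×(1-p)^12
= 18564 × 1/64 × 1/4096 = 4641/65536

P(X=6) = 4641/65536 ≈ 7.08%


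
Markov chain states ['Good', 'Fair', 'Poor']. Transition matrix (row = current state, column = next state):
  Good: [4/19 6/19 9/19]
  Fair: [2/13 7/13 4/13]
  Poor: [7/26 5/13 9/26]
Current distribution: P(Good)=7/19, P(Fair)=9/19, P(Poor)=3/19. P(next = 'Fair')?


P(next=Fair) = Σᵢ P(now=i)×P(i→Fair)
= 7/19×6/19 + 9/19×7/13 + 3/19×5/13
= 42/361 + 63/247 + 15/247 = 156/361

P = 156/361 ≈ 0.4321


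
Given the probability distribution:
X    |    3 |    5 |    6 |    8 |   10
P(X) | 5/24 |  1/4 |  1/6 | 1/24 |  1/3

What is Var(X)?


E[X] = 157/24
E[X²] = 401/8
Var(X) = E[X²] - (E[X])² = 401/8 - 24649/576 = 4223/576

Var(X) = 4223/576 ≈ 7.3316


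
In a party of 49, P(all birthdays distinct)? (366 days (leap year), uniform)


P(all different) = Π(366-i)/366 for i=0..48
= (366/366)×(365/366)×...×(318/366)
= 0.034553

P ≈ 0.0346 ≈ 3.46%


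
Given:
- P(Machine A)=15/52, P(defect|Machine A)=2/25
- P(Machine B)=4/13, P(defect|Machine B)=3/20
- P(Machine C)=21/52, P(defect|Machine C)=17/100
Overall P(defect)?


P(B) = Σ P(B|Aᵢ)×P(Aᵢ)
  2/25×15/52 = 3/130
  3/20×4/13 = 3/65
  17/100×21/52 = 357/5200
Sum = 717/5200

P(defect) = 717/5200 ≈ 13.79%


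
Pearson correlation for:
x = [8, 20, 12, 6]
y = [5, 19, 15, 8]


n=4, Σx=46, Σy=47, Σxy=648, Σx²=644, Σy²=675
r = (4×648 - 46×47)/√((4×644 - 46²)(4×675 - 47²))
= 430/√(460×491) = 430/√225860 ≈ 430/475.2473 ≈ 0.9048

r ≈ 0.9048


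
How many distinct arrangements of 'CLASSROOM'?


Letters: 9, freq: {'C': 1, 'L': 1, 'A': 1, 'S': 2, 'R': 1, 'O': 2, 'M': 1}
9!/(1!×1!×1!×2!×1!×2!×1!) = 362880/4 = 90720

90720


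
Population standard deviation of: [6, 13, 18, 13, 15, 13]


Mean = 78/6 = 13
  (6-13)²=49
  (13-13)²=0
  (18-13)²=25
  (13-13)²=0
  (15-13)²=4
  (13-13)²=0
Σ(x-μ)² = 78
σ² = 78/6 = 13

σ = √(13) ≈ 3.6056


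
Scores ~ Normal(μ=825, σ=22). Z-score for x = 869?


z = (x - μ)/σ = (869 - 825)/22 = 2.0

z = 2.0


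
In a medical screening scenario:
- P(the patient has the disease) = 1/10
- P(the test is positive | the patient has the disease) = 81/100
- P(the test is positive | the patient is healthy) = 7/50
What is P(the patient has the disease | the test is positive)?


Using Bayes' theorem:
P(A|B) = P(B|A)·P(A) / P(B)

P(the test is positive) = 81/100 × 1/10 + 7/50 × 9/10
= 81/1000 + 63/500 = 207/1000

P(the patient has the disease|the test is positive) = (81/1000) / (207/1000) = 9/23

P(the patient has the disease|the test is positive) = 9/23 ≈ 39.13%


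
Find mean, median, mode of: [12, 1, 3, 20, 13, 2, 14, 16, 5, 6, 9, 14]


Sorted: [1, 2, 3, 5, 6, 9, 12, 13, 14, 14, 16, 20]
Mean = 115/12
Median = 21/2
Freq: {12: 1, 1: 1, 3: 1, 20: 1, 13: 1, 2: 1, 14: 2, 16: 1, 5: 1, 6: 1, 9: 1}
Mode: [14]

Mean=115/12, Median=21/2, Mode=14


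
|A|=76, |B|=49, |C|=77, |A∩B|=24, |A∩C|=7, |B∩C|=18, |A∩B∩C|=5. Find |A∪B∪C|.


|A∪B∪C| = 76+49+77-24-7-18+5 = 158

|A∪B∪C| = 158


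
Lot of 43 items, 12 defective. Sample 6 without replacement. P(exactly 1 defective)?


Hypergeometric: C(12,1)×C(31,5)/C(43,6)
= 12×169911/6096454 = 145638/435461

P(X=1) = 145638/435461 ≈ 33.44%


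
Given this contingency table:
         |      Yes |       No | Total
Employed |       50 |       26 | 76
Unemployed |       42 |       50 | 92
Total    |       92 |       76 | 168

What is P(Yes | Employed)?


P(Yes | Employed) = 50/(50+26) = 50/76 = 25/38

P(Yes|Employed) = 25/38 ≈ 65.79%


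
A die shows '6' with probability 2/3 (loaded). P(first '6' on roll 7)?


Geometric: P(X=7) = (1-p)^(k-1)×p = (1/3)^6×2/3 = 2/2187

P(X=7) = 2/2187 ≈ 0.09%


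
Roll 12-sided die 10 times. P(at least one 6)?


P(no 6)^10 = (11/12)^10 = 25937424601/61917364224
P(≥1) = 1 - 25937424601/61917364224 = 35979939623/61917364224

P = 35979939623/61917364224 ≈ 58.11%


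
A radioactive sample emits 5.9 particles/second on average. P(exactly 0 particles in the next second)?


Poisson(λ=5.9): P(X=0) = e^(-λ)×λ^k/k!
= e^(-5.9) × 5.9^0 / 0!
≈ 0.002739444819 × 1 / 1 ≈ 0.002739

P(X=0) ≈ 0.002739 ≈ 0.27%


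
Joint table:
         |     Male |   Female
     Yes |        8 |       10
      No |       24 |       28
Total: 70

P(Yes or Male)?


P(Yes∨Male) = P(Yes) + P(Male) - P(Yes∧Male)
= (18 + 32 - 8)/70 = 42/70 = 3/5

P = 3/5 ≈ 60.00%


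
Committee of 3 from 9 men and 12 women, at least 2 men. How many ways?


Count by #men:
  2M,1W: C(9,2)×C(12,1)=432
  3M,0W: C(9,3)×C(12,0)=84
Total = 516

516


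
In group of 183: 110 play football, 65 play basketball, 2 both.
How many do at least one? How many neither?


|A∪B| = 110+65-2 = 173
Neither = 183-173 = 10

At least one: 173; Neither: 10


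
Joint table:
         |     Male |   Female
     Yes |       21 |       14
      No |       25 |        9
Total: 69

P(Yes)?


P(Yes) = (21+14)/69 = 35/69

P(Yes) = 35/69 ≈ 50.72%


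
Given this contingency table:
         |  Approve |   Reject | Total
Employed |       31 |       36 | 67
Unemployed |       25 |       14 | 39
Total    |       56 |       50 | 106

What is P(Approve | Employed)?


P(Approve | Employed) = 31/(31+36) = 31/67

P(Approve|Employed) = 31/67 ≈ 46.27%


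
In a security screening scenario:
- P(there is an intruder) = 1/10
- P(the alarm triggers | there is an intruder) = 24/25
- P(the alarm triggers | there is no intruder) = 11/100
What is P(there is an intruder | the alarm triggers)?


Using Bayes' theorem:
P(A|B) = P(B|A)·P(A) / P(B)

P(the alarm triggers) = 24/25 × 1/10 + 11/100 × 9/10
= 12/125 + 99/1000 = 39/200

P(there is an intruder|the alarm triggers) = (12/125) / (39/200) = 32/65

P(there is an intruder|the alarm triggers) = 32/65 ≈ 49.23%


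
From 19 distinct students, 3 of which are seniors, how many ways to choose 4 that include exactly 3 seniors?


Choose 3 of the 3 seniors and 1 of the other 16 students:
C(3,3)×C(16,1) = 1×16 = 16

16


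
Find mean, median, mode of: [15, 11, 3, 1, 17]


Sorted: [1, 3, 11, 15, 17]
Mean = 47/5
Median = 11
Freq: {15: 1, 11: 1, 3: 1, 1: 1, 17: 1}
Mode: No mode

Mean=47/5, Median=11, Mode=No mode


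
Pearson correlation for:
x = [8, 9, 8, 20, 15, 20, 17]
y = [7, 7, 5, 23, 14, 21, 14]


n=7, Σx=97, Σy=91, Σxy=1487, Σx²=1523, Σy²=1485
r = (7×1487 - 97×91)/√((7×1523 - 97²)(7×1485 - 91²))
= 1582/√(1252×2114) = 1582/√2646728 ≈ 1582/1626.8768 ≈ 0.9724

r ≈ 0.9724


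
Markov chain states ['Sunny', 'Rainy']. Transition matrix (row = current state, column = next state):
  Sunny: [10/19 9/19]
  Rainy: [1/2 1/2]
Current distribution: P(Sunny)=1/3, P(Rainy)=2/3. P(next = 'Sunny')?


P(next=Sunny) = Σᵢ P(now=i)×P(i→Sunny)
= 1/3×10/19 + 2/3×1/2
= 10/57 + 1/3 = 29/57

P = 29/57 ≈ 0.5088


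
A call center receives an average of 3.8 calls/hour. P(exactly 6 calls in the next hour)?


Poisson(λ=3.8): P(X=6) = e^(-λ)×λ^k/k!
= e^(-3.8) × 3.8^6 / 6!
≈ 0.02237077186 × 3010.936384 / 720 ≈ 0.093551

P(X=6) ≈ 0.093551 ≈ 9.36%


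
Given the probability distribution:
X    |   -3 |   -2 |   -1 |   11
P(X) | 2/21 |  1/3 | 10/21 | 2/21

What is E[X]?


E[X] = Σ x·P(X=x)
= (-3)×(2/21) + (-2)×(1/3) + (-1)×(10/21) + (11)×(2/21)
= -8/21

E[X] = -8/21


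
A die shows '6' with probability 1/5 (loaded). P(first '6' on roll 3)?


Geometric: P(X=3) = (1-p)^(k-1)×p = (4/5)^2×1/5 = 16/125

P(X=3) = 16/125 ≈ 12.80%


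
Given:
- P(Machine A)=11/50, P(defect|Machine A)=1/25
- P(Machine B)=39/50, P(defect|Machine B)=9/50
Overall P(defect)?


P(B) = Σ P(B|Aᵢ)×P(Aᵢ)
  1/25×11/50 = 11/1250
  9/50×39/50 = 351/2500
Sum = 373/2500

P(defect) = 373/2500 ≈ 14.92%


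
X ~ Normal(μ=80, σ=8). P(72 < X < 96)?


z₁=(72-80)/8=-1.0, z₂=(96-80)/8=2.0
P = Φ(2.0) - Φ(-1.0) = 0.977250 - 0.158655 = 0.818595 ≈ 0.8186

P(72 < X < 96) ≈ 0.8186


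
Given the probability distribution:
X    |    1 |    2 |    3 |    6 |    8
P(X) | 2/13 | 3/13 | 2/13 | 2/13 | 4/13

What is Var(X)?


E[X] = 58/13
E[X²] = 360/13
Var(X) = E[X²] - (E[X])² = 360/13 - 3364/169 = 1316/169

Var(X) = 1316/169 ≈ 7.7870


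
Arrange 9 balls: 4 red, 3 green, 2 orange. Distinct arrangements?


9!/(4!×3!×2!) = 1260

1260


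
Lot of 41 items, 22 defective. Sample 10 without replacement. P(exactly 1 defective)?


Hypergeometric: C(22,1)×C(19,9)/C(41,10)
= 22×92378/1121099408 = 11/6068

P(X=1) = 11/6068 ≈ 0.18%


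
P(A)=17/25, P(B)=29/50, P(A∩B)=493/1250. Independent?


P(A)×P(B) = 493/1250
P(A∩B) = 493/1250
Equal ✓ → Independent

Yes, independent


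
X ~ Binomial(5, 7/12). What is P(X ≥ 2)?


P(X ≥ 2) = Σ P(X=i) for i=2..5
P(X=2) = 30625/124416
P(X=3) = 42875/124416
P(X=4) = 60025/248832
P(X=5) = 16807/248832
Sum = 27979/31104

P(X ≥ 2) = 27979/31104 ≈ 89.95%


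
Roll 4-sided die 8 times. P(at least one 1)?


P(no 1)^8 = (3/4)^8 = 6561/65536
P(≥1) = 1 - 6561/65536 = 58975/65536

P = 58975/65536 ≈ 89.99%


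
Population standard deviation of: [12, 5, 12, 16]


Mean = 45/4
  (12-45/4)²=9/16
  (5-45/4)²=625/16
  (12-45/4)²=9/16
  (16-45/4)²=361/16
Σ(x-μ)² = 251/4
σ² = (251/4)/4 = 251/16

σ = √(251/16) ≈ 3.9607


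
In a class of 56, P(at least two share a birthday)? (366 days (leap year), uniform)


P(all different) = Π(366-i)/366 for i=0..55
= 0.011818
P(match) = 1 - 0.011818 = 0.988182

P ≈ 0.9882 ≈ 98.82%


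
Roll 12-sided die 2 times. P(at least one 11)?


P(no 11)^2 = (11/12)^2 = 121/144
P(≥1) = 1 - 121/144 = 23/144

P = 23/144 ≈ 15.97%


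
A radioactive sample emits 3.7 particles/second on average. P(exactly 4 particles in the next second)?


Poisson(λ=3.7): P(X=4) = e^(-λ)×λ^k/k!
= e^(-3.7) × 3.7^4 / 4!
≈ 0.02472352647 × 187.4161 / 24 ≈ 0.193066

P(X=4) ≈ 0.193066 ≈ 19.31%


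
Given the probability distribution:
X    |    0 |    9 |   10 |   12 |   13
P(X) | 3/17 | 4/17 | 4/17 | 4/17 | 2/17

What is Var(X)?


E[X] = 150/17
E[X²] = 1638/17
Var(X) = E[X²] - (E[X])² = 1638/17 - 22500/289 = 5346/289

Var(X) = 5346/289 ≈ 18.4983


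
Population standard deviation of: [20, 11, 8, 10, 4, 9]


Mean = 62/6 = 31/3
  (20-31/3)²=841/9
  (11-31/3)²=4/9
  (8-31/3)²=49/9
  (10-31/3)²=1/9
  (4-31/3)²=361/9
  (9-31/3)²=16/9
Σ(x-μ)² = 424/3
σ² = (424/3)/6 = 212/9

σ = √(212/9) ≈ 4.8534


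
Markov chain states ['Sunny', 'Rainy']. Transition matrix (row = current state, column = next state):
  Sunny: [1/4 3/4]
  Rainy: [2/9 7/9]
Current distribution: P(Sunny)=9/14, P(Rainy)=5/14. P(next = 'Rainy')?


P(next=Rainy) = Σᵢ P(now=i)×P(i→Rainy)
= 9/14×3/4 + 5/14×7/9
= 27/56 + 5/18 = 383/504

P = 383/504 ≈ 0.7599


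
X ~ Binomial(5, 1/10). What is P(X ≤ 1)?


P(X ≤ 1) = Σ P(X=i) for i=0..1
P(X=0) = 59049/100000
P(X=1) = 6561/20000
Sum = 45927/50000

P(X ≤ 1) = 45927/50000 ≈ 91.85%


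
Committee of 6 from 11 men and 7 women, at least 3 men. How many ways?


Count by #men:
  3M,3W: C(11,3)×C(7,3)=5775
  4M,2W: C(11,4)×C(7,2)=6930
  5M,1W: C(11,5)×C(7,1)=3234
  6M,0W: C(11,6)×C(7,0)=462
Total = 16401

16401


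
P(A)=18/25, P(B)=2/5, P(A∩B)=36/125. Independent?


P(A)×P(B) = 36/125
P(A∩B) = 36/125
Equal ✓ → Independent

Yes, independent


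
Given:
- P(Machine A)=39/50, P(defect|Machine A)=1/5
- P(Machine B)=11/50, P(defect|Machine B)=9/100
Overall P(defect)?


P(B) = Σ P(B|Aᵢ)×P(Aᵢ)
  1/5×39/50 = 39/250
  9/100×11/50 = 99/5000
Sum = 879/5000

P(defect) = 879/5000 ≈ 17.58%


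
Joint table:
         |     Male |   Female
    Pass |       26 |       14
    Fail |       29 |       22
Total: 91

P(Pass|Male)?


P(Pass|Male) = 26/(26+29) = 26/55

P = 26/55 ≈ 47.27%


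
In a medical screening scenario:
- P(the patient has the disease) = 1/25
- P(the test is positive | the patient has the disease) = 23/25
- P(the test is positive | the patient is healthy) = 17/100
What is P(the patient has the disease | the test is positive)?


Using Bayes' theorem:
P(A|B) = P(B|A)·P(A) / P(B)

P(the test is positive) = 23/25 × 1/25 + 17/100 × 24/25
= 23/625 + 102/625 = 1/5

P(the patient has the disease|the test is positive) = (23/625) / (1/5) = 23/125

P(the patient has the disease|the test is positive) = 23/125 ≈ 18.40%


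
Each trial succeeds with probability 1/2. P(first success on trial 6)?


Geometric: P(X=6) = (1-p)^(k-1)×p = (1/2)^5×1/2 = 1/64

P(X=6) = 1/64 ≈ 1.56%


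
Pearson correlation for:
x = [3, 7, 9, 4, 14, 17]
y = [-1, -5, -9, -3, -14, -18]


n=6, Σx=54, Σy=-50, Σxy=-633, Σx²=640, Σy²=636
r = (6×(-633) - 54×(-50))/√((6×640 - 54²)(6×636 - (-50)²))
= -1098/√(924×1316) = -1098/√1215984 ≈ -1098/1102.7166 ≈ -0.9957

r ≈ -0.9957


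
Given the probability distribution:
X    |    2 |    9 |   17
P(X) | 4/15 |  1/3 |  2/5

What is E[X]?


E[X] = Σ x·P(X=x)
= (2)×(4/15) + (9)×(1/3) + (17)×(2/5)
= 31/3

E[X] = 31/3


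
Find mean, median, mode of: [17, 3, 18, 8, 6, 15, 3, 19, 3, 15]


Sorted: [3, 3, 3, 6, 8, 15, 15, 17, 18, 19]
Mean = 107/10
Median = 23/2
Freq: {17: 1, 3: 3, 18: 1, 8: 1, 6: 1, 15: 2, 19: 1}
Mode: [3]

Mean=107/10, Median=23/2, Mode=3


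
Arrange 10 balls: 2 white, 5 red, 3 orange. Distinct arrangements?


10!/(2!×5!×3!) = 2520

2520


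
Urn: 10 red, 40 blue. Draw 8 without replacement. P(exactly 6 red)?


Hypergeometric: C(10,6)×C(40,2)/C(50,8)
= 210×780/536878650 = 156/511313

P(X=6) = 156/511313 ≈ 0.03%


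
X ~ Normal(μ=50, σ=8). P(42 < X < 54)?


z₁=(42-50)/8=-1.0, z₂=(54-50)/8=0.5
P = Φ(0.5) - Φ(-1.0) = 0.691462 - 0.158655 = 0.532807 ≈ 0.5328

P(42 < X < 54) ≈ 0.5328


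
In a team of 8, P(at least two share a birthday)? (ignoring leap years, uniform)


P(all different) = Π(365-i)/365 for i=0..7
= 0.925665
P(match) = 1 - 0.925665 = 0.074335

P ≈ 0.0743 ≈ 7.43%


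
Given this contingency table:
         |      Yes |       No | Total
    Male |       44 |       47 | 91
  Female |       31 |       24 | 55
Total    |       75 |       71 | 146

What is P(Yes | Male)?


P(Yes | Male) = 44/(44+47) = 44/91

P(Yes|Male) = 44/91 ≈ 48.35%


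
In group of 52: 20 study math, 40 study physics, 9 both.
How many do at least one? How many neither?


|A∪B| = 20+40-9 = 51
Neither = 52-51 = 1

At least one: 51; Neither: 1


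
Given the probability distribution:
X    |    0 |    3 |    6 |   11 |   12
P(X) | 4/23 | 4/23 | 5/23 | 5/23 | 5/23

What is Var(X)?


E[X] = 157/23
E[X²] = 67
Var(X) = E[X²] - (E[X])² = 67 - 24649/529 = 10794/529

Var(X) = 10794/529 ≈ 20.4045


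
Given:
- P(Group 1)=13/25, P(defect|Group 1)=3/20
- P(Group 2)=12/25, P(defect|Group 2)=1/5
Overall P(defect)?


P(B) = Σ P(B|Aᵢ)×P(Aᵢ)
  3/20×13/25 = 39/500
  1/5×12/25 = 12/125
Sum = 87/500

P(defect) = 87/500 ≈ 17.40%


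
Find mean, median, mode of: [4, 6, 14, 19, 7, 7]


Sorted: [4, 6, 7, 7, 14, 19]
Mean = 57/6 = 19/2
Median = 7
Freq: {4: 1, 6: 1, 14: 1, 19: 1, 7: 2}
Mode: [7]

Mean=19/2, Median=7, Mode=7


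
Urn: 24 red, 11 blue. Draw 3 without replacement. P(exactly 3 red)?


Hypergeometric: C(24,3)×C(11,0)/C(35,3)
= 2024×1/6545 = 184/595

P(X=3) = 184/595 ≈ 30.92%


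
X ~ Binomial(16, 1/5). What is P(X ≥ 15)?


P(X ≥ 15) = Σ P(X=i) for i=15..16
P(X=15) = 64/152587890625
P(X=16) = 1/152587890625
Sum = 13/30517578125

P(X ≥ 15) = 13/30517578125 ≈ 0.00%


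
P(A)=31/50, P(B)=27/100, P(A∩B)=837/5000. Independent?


P(A)×P(B) = 837/5000
P(A∩B) = 837/5000
Equal ✓ → Independent

Yes, independent


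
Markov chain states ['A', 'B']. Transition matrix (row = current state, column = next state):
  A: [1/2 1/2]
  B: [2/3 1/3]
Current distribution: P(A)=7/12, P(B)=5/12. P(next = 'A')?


P(next=A) = Σᵢ P(now=i)×P(i→A)
= 7/12×1/2 + 5/12×2/3
= 7/24 + 5/18 = 41/72

P = 41/72 ≈ 0.5694


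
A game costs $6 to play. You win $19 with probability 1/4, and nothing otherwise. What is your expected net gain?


E[gain] = (19-6)×1/4 + (-6)×3/4
= 13/4 - 9/2 = -5/4

Expected net gain = $-5/4 ≈ $-1.25


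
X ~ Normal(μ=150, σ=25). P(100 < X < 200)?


z₁=(100-150)/25=-2.0, z₂=(200-150)/25=2.0
P = Φ(2.0) - Φ(-2.0) = 0.977250 - 0.022750 = 0.954500 ≈ 0.9545

P(100 < X < 200) ≈ 0.9545


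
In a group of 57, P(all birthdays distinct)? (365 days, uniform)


P(all different) = Π(365-i)/365 for i=0..56
= (365/365)×(364/365)×...×(309/365)
= 0.009878

P ≈ 0.0099 ≈ 0.99%


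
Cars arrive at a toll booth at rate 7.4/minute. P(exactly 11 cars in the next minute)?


Poisson(λ=7.4): P(X=11) = e^(-λ)×λ^k/k!
= e^(-7.4) × 7.4^11 / 11!
≈ 0.0006112527611 × 3643752894.04 / 39916800 ≈ 0.055797

P(X=11) ≈ 0.055797 ≈ 5.58%


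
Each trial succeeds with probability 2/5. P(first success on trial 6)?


Geometric: P(X=6) = (1-p)^(k-1)×p = (3/5)^5×2/5 = 486/15625

P(X=6) = 486/15625 ≈ 3.11%


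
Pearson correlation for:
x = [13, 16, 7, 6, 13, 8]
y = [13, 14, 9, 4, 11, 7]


n=6, Σx=63, Σy=58, Σxy=679, Σx²=743, Σy²=632
r = (6×679 - 63×58)/√((6×743 - 63²)(6×632 - 58²))
= 420/√(489×428) = 420/√209292 ≈ 420/457.4844 ≈ 0.9181

r ≈ 0.9181


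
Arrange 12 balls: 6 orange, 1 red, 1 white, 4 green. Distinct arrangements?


12!/(6!×1!×1!×4!) = 27720

27720


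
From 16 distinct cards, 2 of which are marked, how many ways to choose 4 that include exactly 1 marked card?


Choose 1 of the 2 marked cards and 3 of the other 14 cards:
C(2,1)×C(14,3) = 2×364 = 728

728


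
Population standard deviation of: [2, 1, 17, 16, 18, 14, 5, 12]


Mean = 85/8
  (2-85/8)²=4761/64
  (1-85/8)²=5929/64
  (17-85/8)²=2601/64
  (16-85/8)²=1849/64
  (18-85/8)²=3481/64
  (14-85/8)²=729/64
  (5-85/8)²=2025/64
  (12-85/8)²=121/64
Σ(x-μ)² = 2687/8
σ² = (2687/8)/8 = 2687/64

σ = √(2687/64) ≈ 6.4795


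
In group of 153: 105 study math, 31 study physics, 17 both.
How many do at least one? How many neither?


|A∪B| = 105+31-17 = 119
Neither = 153-119 = 34

At least one: 119; Neither: 34


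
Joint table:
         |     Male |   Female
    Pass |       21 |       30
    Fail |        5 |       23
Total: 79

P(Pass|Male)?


P(Pass|Male) = 21/(21+5) = 21/26

P = 21/26 ≈ 80.77%


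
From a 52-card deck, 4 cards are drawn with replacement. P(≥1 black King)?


P(not a black King) = 50/52 = 25/26
P(none in 4 draws) = (25/26)^4 = 390625/456976
P(≥1 black King) = 1 - 390625/456976 = 66351/456976

P = 66351/456976 ≈ 14.52%


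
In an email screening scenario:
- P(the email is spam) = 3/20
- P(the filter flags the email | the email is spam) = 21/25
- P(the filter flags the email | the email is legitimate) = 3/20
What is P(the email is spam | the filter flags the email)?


Using Bayes' theorem:
P(A|B) = P(B|A)·P(A) / P(B)

P(the filter flags the email) = 21/25 × 3/20 + 3/20 × 17/20
= 63/500 + 51/400 = 507/2000

P(the email is spam|the filter flags the email) = (63/500) / (507/2000) = 84/169

P(the email is spam|the filter flags the email) = 84/169 ≈ 49.70%


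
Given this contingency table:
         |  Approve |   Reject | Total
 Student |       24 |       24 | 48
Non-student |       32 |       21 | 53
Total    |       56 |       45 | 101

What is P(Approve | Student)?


P(Approve | Student) = 24/(24+24) = 24/48 = 1/2

P(Approve|Student) = 1/2 ≈ 50.00%


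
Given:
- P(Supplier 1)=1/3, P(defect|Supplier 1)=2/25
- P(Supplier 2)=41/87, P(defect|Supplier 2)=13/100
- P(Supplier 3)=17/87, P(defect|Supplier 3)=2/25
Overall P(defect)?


P(B) = Σ P(B|Aᵢ)×P(Aᵢ)
  2/25×1/3 = 2/75
  13/100×41/87 = 533/8700
  2/25×17/87 = 34/2175
Sum = 901/8700

P(defect) = 901/8700 ≈ 10.36%


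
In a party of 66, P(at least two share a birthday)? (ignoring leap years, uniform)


P(all different) = Π(365-i)/365 for i=0..65
= 0.001904
P(match) = 1 - 0.001904 = 0.998096

P ≈ 0.9981 ≈ 99.81%


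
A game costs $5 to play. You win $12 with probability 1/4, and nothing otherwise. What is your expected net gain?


E[gain] = (12-5)×1/4 + (-5)×3/4
= 7/4 - 15/4 = -2

Expected net gain = $-2 ≈ $-2.00


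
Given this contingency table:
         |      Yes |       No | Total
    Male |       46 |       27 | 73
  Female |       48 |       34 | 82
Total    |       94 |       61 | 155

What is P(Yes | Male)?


P(Yes | Male) = 46/(46+27) = 46/73

P(Yes|Male) = 46/73 ≈ 63.01%


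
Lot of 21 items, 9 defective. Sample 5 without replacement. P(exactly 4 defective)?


Hypergeometric: C(9,4)×C(12,1)/C(21,5)
= 126×12/20349 = 24/323

P(X=4) = 24/323 ≈ 7.43%


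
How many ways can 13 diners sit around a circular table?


Circular arrangements of 13 distinct objects: fix one position to break rotational symmetry.
(n-1)! = 12! = 479001600

479001600


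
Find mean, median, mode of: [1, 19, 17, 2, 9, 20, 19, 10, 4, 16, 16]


Sorted: [1, 2, 4, 9, 10, 16, 16, 17, 19, 19, 20]
Mean = 133/11
Median = 16
Freq: {1: 1, 19: 2, 17: 1, 2: 1, 9: 1, 20: 1, 10: 1, 4: 1, 16: 2}
Mode: [16, 19]

Mean=133/11, Median=16, Mode=[16, 19]


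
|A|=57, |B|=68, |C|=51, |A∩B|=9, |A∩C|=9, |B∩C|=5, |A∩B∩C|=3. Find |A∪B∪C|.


|A∪B∪C| = 57+68+51-9-9-5+3 = 156

|A∪B∪C| = 156


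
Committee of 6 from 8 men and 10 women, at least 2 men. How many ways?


Count by #men:
  2M,4W: C(8,2)×C(10,4)=5880
  3M,3W: C(8,3)×C(10,3)=6720
  4M,2W: C(8,4)×C(10,2)=3150
  5M,1W: C(8,5)×C(10,1)=560
  6M,0W: C(8,6)×C(10,0)=28
Total = 16338

16338


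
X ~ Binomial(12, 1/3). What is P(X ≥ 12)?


P(X ≥ 12) = Σ P(X=i) for i=12..12
P(X=12) = 1/531441
Sum = 1/531441

P(X ≥ 12) = 1/531441 ≈ 0.00%


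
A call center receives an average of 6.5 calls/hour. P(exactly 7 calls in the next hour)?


Poisson(λ=6.5): P(X=7) = e^(-λ)×λ^k/k!
= e^(-6.5) × 6.5^7 / 7!
≈ 0.001503439193 × 490222.789062 / 5040 ≈ 0.146234

P(X=7) ≈ 0.146234 ≈ 14.62%


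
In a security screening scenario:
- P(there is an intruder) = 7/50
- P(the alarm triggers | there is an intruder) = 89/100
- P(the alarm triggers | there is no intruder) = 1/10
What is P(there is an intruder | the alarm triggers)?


Using Bayes' theorem:
P(A|B) = P(B|A)·P(A) / P(B)

P(the alarm triggers) = 89/100 × 7/50 + 1/10 × 43/50
= 623/5000 + 43/500 = 1053/5000

P(there is an intruder|the alarm triggers) = (623/5000) / (1053/5000) = 623/1053

P(there is an intruder|the alarm triggers) = 623/1053 ≈ 59.16%


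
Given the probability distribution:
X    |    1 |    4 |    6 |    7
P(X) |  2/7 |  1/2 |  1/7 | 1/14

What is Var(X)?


E[X] = 51/14
E[X²] = 237/14
Var(X) = E[X²] - (E[X])² = 237/14 - 2601/196 = 717/196

Var(X) = 717/196 ≈ 3.6582


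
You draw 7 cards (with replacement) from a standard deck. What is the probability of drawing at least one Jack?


P(not a Jack) = 48/52 = 12/13
P(none in 7 draws) = (12/13)^7 = 35831808/62748517
P(≥1 Jack) = 1 - 35831808/62748517 = 26916709/62748517

P = 26916709/62748517 ≈ 42.90%


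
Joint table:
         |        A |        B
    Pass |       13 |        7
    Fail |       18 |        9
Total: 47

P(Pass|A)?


P(Pass|A) = 13/(13+18) = 13/31

P = 13/31 ≈ 41.94%


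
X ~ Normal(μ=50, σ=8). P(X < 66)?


z = (66-50)/8 = 2.0
P(Z < 2.0) = 0.9772

P(X < 66) ≈ 0.9772


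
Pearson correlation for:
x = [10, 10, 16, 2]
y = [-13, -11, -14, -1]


n=4, Σx=38, Σy=-39, Σxy=-466, Σx²=460, Σy²=487
r = (4×(-466) - 38×(-39))/√((4×460 - 38²)(4×487 - (-39)²))
= -382/√(396×427) = -382/√169092 ≈ -382/411.2080 ≈ -0.9290

r ≈ -0.9290


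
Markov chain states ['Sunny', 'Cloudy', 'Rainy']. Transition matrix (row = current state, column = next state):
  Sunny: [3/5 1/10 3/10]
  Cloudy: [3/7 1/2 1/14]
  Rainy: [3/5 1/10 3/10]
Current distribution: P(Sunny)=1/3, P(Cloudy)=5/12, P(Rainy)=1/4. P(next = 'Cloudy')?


P(next=Cloudy) = Σᵢ P(now=i)×P(i→Cloudy)
= 1/3×1/10 + 5/12×1/2 + 1/4×1/10
= 1/30 + 5/24 + 1/40 = 4/15

P = 4/15 ≈ 0.2667


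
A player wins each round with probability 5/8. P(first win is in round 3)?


Geometric: P(X=3) = (1-p)^(k-1)×p = (3/8)^2×5/8 = 45/512

P(X=3) = 45/512 ≈ 8.79%


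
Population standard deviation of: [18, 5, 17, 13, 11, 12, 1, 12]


Mean = 89/8
  (18-89/8)²=3025/64
  (5-89/8)²=2401/64
  (17-89/8)²=2209/64
  (13-89/8)²=225/64
  (11-89/8)²=1/64
  (12-89/8)²=49/64
  (1-89/8)²=6561/64
  (12-89/8)²=49/64
Σ(x-μ)² = 1815/8
σ² = (1815/8)/8 = 1815/64

σ = √(1815/64) ≈ 5.3254


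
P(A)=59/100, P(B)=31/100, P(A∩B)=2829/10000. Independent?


P(A)×P(B) = 1829/10000
P(A∩B) = 2829/10000
Not equal → NOT independent

No, not independent


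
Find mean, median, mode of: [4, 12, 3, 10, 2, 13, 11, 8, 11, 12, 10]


Sorted: [2, 3, 4, 8, 10, 10, 11, 11, 12, 12, 13]
Mean = 96/11
Median = 10
Freq: {4: 1, 12: 2, 3: 1, 10: 2, 2: 1, 13: 1, 11: 2, 8: 1}
Mode: [10, 11, 12]

Mean=96/11, Median=10, Mode=[10, 11, 12]


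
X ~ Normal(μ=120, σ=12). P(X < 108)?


z = (108-120)/12 = -1.0
P(Z < -1.0) = 0.1587

P(X < 108) ≈ 0.1587


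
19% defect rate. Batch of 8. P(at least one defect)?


P(all good) = (81/100)^8 = 1853020188851841/10000000000000000
P(≥1 defect) = 8146979811148159/10000000000000000

P = 8146979811148159/10000000000000000 ≈ 81.47%


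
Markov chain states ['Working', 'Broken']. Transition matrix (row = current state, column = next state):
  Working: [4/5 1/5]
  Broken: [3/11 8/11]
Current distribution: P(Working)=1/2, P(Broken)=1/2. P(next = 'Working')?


P(next=Working) = Σᵢ P(now=i)×P(i→Working)
= 1/2×4/5 + 1/2×3/11
= 2/5 + 3/22 = 59/110

P = 59/110 ≈ 0.5364


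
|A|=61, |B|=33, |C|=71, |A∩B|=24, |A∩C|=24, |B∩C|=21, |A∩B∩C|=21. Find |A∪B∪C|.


|A∪B∪C| = 61+33+71-24-24-21+21 = 117

|A∪B∪C| = 117


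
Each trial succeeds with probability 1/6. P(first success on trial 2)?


Geometric: P(X=2) = (1-p)^(k-1)×p = (5/6)^1×1/6 = 5/36

P(X=2) = 5/36 ≈ 13.89%


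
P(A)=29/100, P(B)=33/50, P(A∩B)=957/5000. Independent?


P(A)×P(B) = 957/5000
P(A∩B) = 957/5000
Equal ✓ → Independent

Yes, independent


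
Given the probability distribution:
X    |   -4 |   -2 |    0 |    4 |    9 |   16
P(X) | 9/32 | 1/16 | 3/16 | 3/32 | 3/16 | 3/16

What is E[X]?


E[X] = Σ x·P(X=x)
= (-4)×(9/32) + (-2)×(1/16) + (0)×(3/16) + (4)×(3/32) + (9)×(3/16) + (16)×(3/16)
= 61/16

E[X] = 61/16


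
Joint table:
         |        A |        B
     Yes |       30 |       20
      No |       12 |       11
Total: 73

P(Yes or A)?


P(Yes∨A) = P(Yes) + P(A) - P(Yes∧A)
= (50 + 42 - 30)/73 = 62/73

P = 62/73 ≈ 84.93%


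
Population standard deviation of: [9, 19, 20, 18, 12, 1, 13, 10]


Mean = 102/8 = 51/4
  (9-51/4)²=225/16
  (19-51/4)²=625/16
  (20-51/4)²=841/16
  (18-51/4)²=441/16
  (12-51/4)²=9/16
  (1-51/4)²=2209/16
  (13-51/4)²=1/16
  (10-51/4)²=121/16
Σ(x-μ)² = 559/2
σ² = (559/2)/8 = 559/16

σ = √(559/16) ≈ 5.9108


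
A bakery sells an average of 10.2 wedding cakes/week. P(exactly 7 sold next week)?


Poisson(λ=10.2): P(X=7) = e^(-λ)×λ^k/k!
= e^(-10.2) × 10.2^7 / 7!
≈ 3.717031868e-05 × 11486856.6765 / 5040 ≈ 0.084716

P(X=7) ≈ 0.084716 ≈ 8.47%


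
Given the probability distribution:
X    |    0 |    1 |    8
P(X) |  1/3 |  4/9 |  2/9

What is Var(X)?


E[X] = 20/9
E[X²] = 44/3
Var(X) = E[X²] - (E[X])² = 44/3 - 400/81 = 788/81

Var(X) = 788/81 ≈ 9.7284


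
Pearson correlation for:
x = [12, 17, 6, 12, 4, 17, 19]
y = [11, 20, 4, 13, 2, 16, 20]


n=7, Σx=87, Σy=86, Σxy=1312, Σx²=1279, Σy²=1366
r = (7×1312 - 87×86)/√((7×1279 - 87²)(7×1366 - 86²))
= 1702/√(1384×2166) = 1702/√2997744 ≈ 1702/1731.3994 ≈ 0.9830

r ≈ 0.9830


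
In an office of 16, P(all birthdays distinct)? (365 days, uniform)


P(all different) = Π(365-i)/365 for i=0..15
= (365/365)×(364/365)×...×(350/365)
= 0.716396

P ≈ 0.7164 ≈ 71.64%


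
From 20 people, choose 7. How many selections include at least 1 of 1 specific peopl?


Complement: C(20,7) - C(19,7) = 77520 - 50388 = 27132

27132


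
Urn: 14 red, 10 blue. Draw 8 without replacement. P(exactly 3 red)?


Hypergeometric: C(14,3)×C(10,5)/C(24,8)
= 364×252/735471 = 10192/81719

P(X=3) = 10192/81719 ≈ 12.47%


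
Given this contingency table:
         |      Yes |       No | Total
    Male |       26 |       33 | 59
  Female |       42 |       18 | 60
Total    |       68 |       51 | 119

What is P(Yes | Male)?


P(Yes | Male) = 26/(26+33) = 26/59

P(Yes|Male) = 26/59 ≈ 44.07%


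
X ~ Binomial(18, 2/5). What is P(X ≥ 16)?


P(X ≥ 16) = Σ P(X=i) for i=16..18
P(X=16) = 90243072/3814697265625
P(X=17) = 7077888/3814697265625
P(X=18) = 262144/3814697265625
Sum = 97583104/3814697265625

P(X ≥ 16) = 97583104/3814697265625 ≈ 0.00%


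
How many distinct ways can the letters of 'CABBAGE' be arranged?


Letters: 7, freq: {'C': 1, 'A': 2, 'B': 2, 'G': 1, 'E': 1}
7!/(1!×2!×2!×1!×1!) = 5040/4 = 1260

1260


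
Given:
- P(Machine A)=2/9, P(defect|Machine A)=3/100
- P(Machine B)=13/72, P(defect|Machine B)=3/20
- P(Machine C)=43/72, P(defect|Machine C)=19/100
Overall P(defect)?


P(B) = Σ P(B|Aᵢ)×P(Aᵢ)
  3/100×2/9 = 1/150
  3/20×13/72 = 13/480
  19/100×43/72 = 817/7200
Sum = 53/360

P(defect) = 53/360 ≈ 14.72%


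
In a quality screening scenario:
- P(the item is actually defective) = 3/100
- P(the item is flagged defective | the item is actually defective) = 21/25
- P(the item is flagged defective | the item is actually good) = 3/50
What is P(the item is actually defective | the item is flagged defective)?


Using Bayes' theorem:
P(A|B) = P(B|A)·P(A) / P(B)

P(the item is flagged defective) = 21/25 × 3/100 + 3/50 × 97/100
= 63/2500 + 291/5000 = 417/5000

P(the item is actually defective|the item is flagged defective) = (63/2500) / (417/5000) = 42/139

P(the item is actually defective|the item is flagged defective) = 42/139 ≈ 30.22%


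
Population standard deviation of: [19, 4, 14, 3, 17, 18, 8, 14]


Mean = 97/8
  (19-97/8)²=3025/64
  (4-97/8)²=4225/64
  (14-97/8)²=225/64
  (3-97/8)²=5329/64
  (17-97/8)²=1521/64
  (18-97/8)²=2209/64
  (8-97/8)²=1089/64
  (14-97/8)²=225/64
Σ(x-μ)² = 2231/8
σ² = (2231/8)/8 = 2231/64

σ = √(2231/64) ≈ 5.9042


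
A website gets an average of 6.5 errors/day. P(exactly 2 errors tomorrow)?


Poisson(λ=6.5): P(X=2) = e^(-λ)×λ^k/k!
= e^(-6.5) × 6.5^2 / 2!
≈ 0.001503439193 × 42.25 / 2 ≈ 0.031760

P(X=2) ≈ 0.031760 ≈ 3.18%


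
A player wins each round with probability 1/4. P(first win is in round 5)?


Geometric: P(X=5) = (1-p)^(k-1)×p = (3/4)^4×1/4 = 81/1024

P(X=5) = 81/1024 ≈ 7.91%


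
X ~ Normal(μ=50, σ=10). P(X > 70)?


z = (70-50)/10 = 2.0
P(X > 70) = 1 - P(Z ≤ 2.0) = 1 - 0.9772 = 0.0228

P(X > 70) ≈ 0.0228


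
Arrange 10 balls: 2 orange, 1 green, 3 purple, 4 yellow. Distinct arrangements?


10!/(2!×1!×3!×4!) = 12600

12600


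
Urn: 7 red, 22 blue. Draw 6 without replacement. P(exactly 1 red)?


Hypergeometric: C(7,1)×C(22,5)/C(29,6)
= 7×26334/475020 = 1463/3770

P(X=1) = 1463/3770 ≈ 38.81%


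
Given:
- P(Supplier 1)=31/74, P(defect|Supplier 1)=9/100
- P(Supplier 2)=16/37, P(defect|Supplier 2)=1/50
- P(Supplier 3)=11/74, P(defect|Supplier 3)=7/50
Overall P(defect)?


P(B) = Σ P(B|Aᵢ)×P(Aᵢ)
  9/100×31/74 = 279/7400
  1/50×16/37 = 8/925
  7/50×11/74 = 77/3700
Sum = 497/7400

P(defect) = 497/7400 ≈ 6.72%


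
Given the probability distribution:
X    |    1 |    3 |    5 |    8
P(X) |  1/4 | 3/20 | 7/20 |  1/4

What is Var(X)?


E[X] = 89/20
E[X²] = 527/20
Var(X) = E[X²] - (E[X])² = 527/20 - 7921/400 = 2619/400

Var(X) = 2619/400 ≈ 6.5475


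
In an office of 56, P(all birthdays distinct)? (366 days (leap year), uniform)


P(all different) = Π(366-i)/366 for i=0..55
= (366/366)×(365/366)×...×(311/366)
= 0.011818

P ≈ 0.0118 ≈ 1.18%


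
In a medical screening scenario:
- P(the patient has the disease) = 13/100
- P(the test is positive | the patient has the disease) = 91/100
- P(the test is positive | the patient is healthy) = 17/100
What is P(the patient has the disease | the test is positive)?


Using Bayes' theorem:
P(A|B) = P(B|A)·P(A) / P(B)

P(the test is positive) = 91/100 × 13/100 + 17/100 × 87/100
= 1183/10000 + 1479/10000 = 1331/5000

P(the patient has the disease|the test is positive) = (1183/10000) / (1331/5000) = 1183/2662

P(the patient has the disease|the test is positive) = 1183/2662 ≈ 44.44%


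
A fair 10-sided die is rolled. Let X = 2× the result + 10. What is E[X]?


E[die] = (1+10)/2 = 11/2
E[X] = 2×11/2 + 10 = 21

E[X] = 21


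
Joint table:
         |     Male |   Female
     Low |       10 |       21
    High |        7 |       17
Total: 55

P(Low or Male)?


P(Low∨Male) = P(Low) + P(Male) - P(Low∧Male)
= (31 + 17 - 10)/55 = 38/55

P = 38/55 ≈ 69.09%


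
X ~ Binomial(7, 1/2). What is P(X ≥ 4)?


P(X ≥ 4) = Σ P(X=i) for i=4..7
P(X=4) = 35/128
P(X=5) = 21/128
P(X=6) = 7/128
P(X=7) = 1/128
Sum = 1/2

P(X ≥ 4) = 1/2 ≈ 50.00%


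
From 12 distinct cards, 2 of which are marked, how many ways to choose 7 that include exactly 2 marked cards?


Choose 2 of the 2 marked cards and 5 of the other 10 cards:
C(2,2)×C(10,5) = 1×252 = 252

252


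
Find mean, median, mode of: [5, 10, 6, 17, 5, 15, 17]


Sorted: [5, 5, 6, 10, 15, 17, 17]
Mean = 75/7
Median = 10
Freq: {5: 2, 10: 1, 6: 1, 17: 2, 15: 1}
Mode: [5, 17]

Mean=75/7, Median=10, Mode=[5, 17]


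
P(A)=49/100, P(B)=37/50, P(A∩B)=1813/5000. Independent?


P(A)×P(B) = 1813/5000
P(A∩B) = 1813/5000
Equal ✓ → Independent

Yes, independent


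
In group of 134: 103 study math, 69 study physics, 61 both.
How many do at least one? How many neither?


|A∪B| = 103+69-61 = 111
Neither = 134-111 = 23

At least one: 111; Neither: 23


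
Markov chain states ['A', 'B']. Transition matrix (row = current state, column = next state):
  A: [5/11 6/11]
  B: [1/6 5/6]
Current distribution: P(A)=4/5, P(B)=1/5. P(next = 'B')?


P(next=B) = Σᵢ P(now=i)×P(i→B)
= 4/5×6/11 + 1/5×5/6
= 24/55 + 1/6 = 199/330

P = 199/330 ≈ 0.6030


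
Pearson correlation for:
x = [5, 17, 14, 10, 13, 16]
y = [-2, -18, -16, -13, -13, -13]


n=6, Σx=75, Σy=-75, Σxy=-1047, Σx²=1035, Σy²=1091
r = (6×(-1047) - 75×(-75))/√((6×1035 - 75²)(6×1091 - (-75)²))
= -657/√(585×921) = -657/√538785 ≈ -657/734.0198 ≈ -0.8951

r ≈ -0.8951


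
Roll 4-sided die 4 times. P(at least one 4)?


P(no 4)^4 = (3/4)^4 = 81/256
P(≥1) = 1 - 81/256 = 175/256

P = 175/256 ≈ 68.36%


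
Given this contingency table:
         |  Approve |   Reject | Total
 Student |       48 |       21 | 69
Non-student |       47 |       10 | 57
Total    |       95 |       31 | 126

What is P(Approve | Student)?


P(Approve | Student) = 48/(48+21) = 48/69 = 16/23

P(Approve|Student) = 16/23 ≈ 69.57%


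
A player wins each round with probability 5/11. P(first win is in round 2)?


Geometric: P(X=2) = (1-p)^(k-1)×p = (6/11)^1×5/11 = 30/121

P(X=2) = 30/121 ≈ 24.79%


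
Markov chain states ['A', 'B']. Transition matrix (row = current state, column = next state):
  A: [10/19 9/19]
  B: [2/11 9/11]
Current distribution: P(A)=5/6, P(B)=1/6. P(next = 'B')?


P(next=B) = Σᵢ P(now=i)×P(i→B)
= 5/6×9/19 + 1/6×9/11
= 15/38 + 3/22 = 111/209

P = 111/209 ≈ 0.5311


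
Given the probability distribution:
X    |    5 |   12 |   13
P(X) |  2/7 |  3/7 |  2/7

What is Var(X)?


E[X] = 72/7
E[X²] = 820/7
Var(X) = E[X²] - (E[X])² = 820/7 - 5184/49 = 556/49

Var(X) = 556/49 ≈ 11.3469


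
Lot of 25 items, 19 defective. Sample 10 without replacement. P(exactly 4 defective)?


Hypergeometric: C(19,4)×C(6,6)/C(25,10)
= 3876×1/3268760 = 3/2530

P(X=4) = 3/2530 ≈ 0.12%


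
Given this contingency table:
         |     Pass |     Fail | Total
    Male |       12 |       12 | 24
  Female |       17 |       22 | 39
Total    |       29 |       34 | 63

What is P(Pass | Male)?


P(Pass | Male) = 12/(12+12) = 12/24 = 1/2

P(Pass|Male) = 1/2 ≈ 50.00%


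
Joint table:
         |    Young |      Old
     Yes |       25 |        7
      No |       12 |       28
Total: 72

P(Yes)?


P(Yes) = (25+7)/72 = 32/72 = 4/9

P(Yes) = 4/9 ≈ 44.44%


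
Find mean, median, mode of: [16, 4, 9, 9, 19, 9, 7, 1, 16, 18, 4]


Sorted: [1, 4, 4, 7, 9, 9, 9, 16, 16, 18, 19]
Mean = 112/11
Median = 9
Freq: {16: 2, 4: 2, 9: 3, 19: 1, 7: 1, 1: 1, 18: 1}
Mode: [9]

Mean=112/11, Median=9, Mode=9


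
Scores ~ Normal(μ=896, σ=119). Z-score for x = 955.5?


z = (x - μ)/σ = (955.5 - 896)/119 = 0.5

z = 0.5


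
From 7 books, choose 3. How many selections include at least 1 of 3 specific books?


Complement: C(7,3) - C(4,3) = 35 - 4 = 31

31


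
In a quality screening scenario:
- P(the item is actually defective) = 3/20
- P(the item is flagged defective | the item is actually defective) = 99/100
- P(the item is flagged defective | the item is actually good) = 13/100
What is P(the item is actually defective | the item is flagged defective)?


Using Bayes' theorem:
P(A|B) = P(B|A)·P(A) / P(B)

P(the item is flagged defective) = 99/100 × 3/20 + 13/100 × 17/20
= 297/2000 + 221/2000 = 259/1000

P(the item is actually defective|the item is flagged defective) = (297/2000) / (259/1000) = 297/518

P(the item is actually defective|the item is flagged defective) = 297/518 ≈ 57.34%


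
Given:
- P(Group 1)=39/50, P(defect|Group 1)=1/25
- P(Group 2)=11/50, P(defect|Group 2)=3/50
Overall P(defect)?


P(B) = Σ P(B|Aᵢ)×P(Aᵢ)
  1/25×39/50 = 39/1250
  3/50×11/50 = 33/2500
Sum = 111/2500

P(defect) = 111/2500 ≈ 4.44%


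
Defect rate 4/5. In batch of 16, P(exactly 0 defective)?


Binomial: P(X=0) = C(16,0)×p^0×(1-p)^16
= 1 × 1 × 1/152587890625 = 1/152587890625

P(X=0) = 1/152587890625 ≈ 0.00%
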